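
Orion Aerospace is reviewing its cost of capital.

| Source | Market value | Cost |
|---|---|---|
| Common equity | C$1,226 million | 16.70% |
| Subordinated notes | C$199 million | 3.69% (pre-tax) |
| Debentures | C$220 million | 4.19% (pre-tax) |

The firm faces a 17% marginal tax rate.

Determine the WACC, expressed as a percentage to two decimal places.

Total capital V = 1226 + 199 + 220 = 1645.
Equity: weight = 1226/1645 = 0.7453; cost = 16.7%.
Subordinated notes: weight = 199/1645 = 0.1210; after-tax cost = 3.69% × (1 − 17%) = 3.0627%.
Debentures: weight = 220/1645 = 0.1337; after-tax cost = 4.19% × (1 − 17%) = 3.4777%.
WACC = 0.7453 × 16.7000% + 0.1210 × 3.0627% + 0.1337 × 3.4777% = 13.2819%.

13.28%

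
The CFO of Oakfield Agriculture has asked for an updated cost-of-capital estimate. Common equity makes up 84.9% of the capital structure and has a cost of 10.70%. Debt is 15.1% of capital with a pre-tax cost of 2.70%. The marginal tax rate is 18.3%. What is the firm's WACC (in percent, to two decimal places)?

After-tax cost of debt = 2.7% × (1 − 18.3%) = 2.2059%.
WACC = 0.849 × 10.7000% + 0.151 × 2.2059% = 9.4174%.

9.42%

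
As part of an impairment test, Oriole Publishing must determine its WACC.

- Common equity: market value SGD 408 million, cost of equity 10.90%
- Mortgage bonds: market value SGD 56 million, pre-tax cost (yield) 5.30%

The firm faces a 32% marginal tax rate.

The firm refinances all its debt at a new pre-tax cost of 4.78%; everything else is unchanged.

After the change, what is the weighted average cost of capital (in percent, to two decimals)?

After the change:
Total capital V = 408 + 56 = 464.
Equity: weight = 408/464 = 0.8793; cost = 10.9%.
Mortgage bonds: weight = 56/464 = 0.1207; after-tax cost = 4.78% × (1 − 32%) = 3.2504%.
WACC = 0.8793 × 10.9000% + 0.1207 × 3.2504% = 9.9768%.

9.98%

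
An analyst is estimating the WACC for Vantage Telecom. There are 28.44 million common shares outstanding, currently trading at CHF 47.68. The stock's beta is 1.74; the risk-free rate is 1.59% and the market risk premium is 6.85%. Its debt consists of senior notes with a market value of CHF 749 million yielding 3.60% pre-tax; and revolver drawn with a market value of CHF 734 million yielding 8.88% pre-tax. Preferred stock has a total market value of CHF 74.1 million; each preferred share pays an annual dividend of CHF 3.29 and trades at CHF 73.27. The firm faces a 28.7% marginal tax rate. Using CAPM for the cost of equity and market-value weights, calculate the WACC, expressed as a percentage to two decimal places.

Cost of equity via CAPM: Re = 1.59% + 1.74 × 6.85% = 13.5090%.
Cost of preferred: Rp = 3.29 / 73.27 = 4.4902%.
Market value of equity E = 47.68 × 28.44m = 1356.0192m.
Total capital V = 1356.0192 + 74.1 + 749 + 734 = 2913.1192.
Equity: weight = 1356.0192/2913.1192 = 0.4655; cost = 13.509%.
Preferred: weight = 74.1/2913.1192 = 0.0254; cost = 4.4902%.
Senior notes: weight = 749/2913.1192 = 0.2571; after-tax cost = 3.6% × (1 − 28.7%) = 2.5668%.
Revolver drawn: weight = 734/2913.1192 = 0.2520; after-tax cost = 8.88% × (1 − 28.7%) = 6.3314%.
WACC = 0.4655 × 13.5090% + 0.0254 × 4.4902% + 0.2571 × 2.5668% + 0.2520 × 6.3314% = 8.6577%.

8.66%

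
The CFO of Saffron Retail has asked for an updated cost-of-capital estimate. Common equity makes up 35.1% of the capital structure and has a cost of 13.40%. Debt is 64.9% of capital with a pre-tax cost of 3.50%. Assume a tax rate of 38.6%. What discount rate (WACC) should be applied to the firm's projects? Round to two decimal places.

6.10%

After-tax cost of debt = 3.5% × (1 − 38.6%) = 2.1490%.
WACC = 0.351 × 13.4000% + 0.649 × 2.1490% = 6.0981%.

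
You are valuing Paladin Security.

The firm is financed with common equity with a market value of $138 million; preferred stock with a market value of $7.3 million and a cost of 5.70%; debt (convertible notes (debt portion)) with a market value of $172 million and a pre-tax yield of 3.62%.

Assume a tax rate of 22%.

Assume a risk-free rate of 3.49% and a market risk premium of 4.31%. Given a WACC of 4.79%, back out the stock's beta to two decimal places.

Total capital V = 138 + 7.3 + 172 = 317.3.
Equity weight = 138/317.3 = 0.4349.
Preferred weight = 7.3/317.3 = 0.0230.
Convertible notes (debt portion) weight = 172/317.3 = 0.5421.
Debt contribution = 0.5421 × 3.62% × (1 − 22%) = 1.5306%.
Preferred contribution = 0.0230 × 5.7% = 0.1311%.
Required equity contribution = 4.79% − 1.6617% = 3.1283%  ⇒  Re = 7.1927%.
CAPM: 7.1927% = 3.49% + β × 4.31%  ⇒  β = 0.8591.

0.86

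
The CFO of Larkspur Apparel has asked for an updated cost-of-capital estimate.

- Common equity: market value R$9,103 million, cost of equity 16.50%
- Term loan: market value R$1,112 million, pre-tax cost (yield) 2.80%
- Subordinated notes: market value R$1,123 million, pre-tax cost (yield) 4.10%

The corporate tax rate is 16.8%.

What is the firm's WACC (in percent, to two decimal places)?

Total capital V = 9103 + 1112 + 1123 = 11338.
Equity: weight = 9103/11338 = 0.8029; cost = 16.5%.
Term loan: weight = 1112/11338 = 0.0981; after-tax cost = 2.8% × (1 − 16.8%) = 2.3296%.
Subordinated notes: weight = 1123/11338 = 0.0990; after-tax cost = 4.1% × (1 − 16.8%) = 3.4112%.
WACC = 0.8029 × 16.5000% + 0.0981 × 2.3296% + 0.0990 × 3.4112% = 13.8138%.

13.81%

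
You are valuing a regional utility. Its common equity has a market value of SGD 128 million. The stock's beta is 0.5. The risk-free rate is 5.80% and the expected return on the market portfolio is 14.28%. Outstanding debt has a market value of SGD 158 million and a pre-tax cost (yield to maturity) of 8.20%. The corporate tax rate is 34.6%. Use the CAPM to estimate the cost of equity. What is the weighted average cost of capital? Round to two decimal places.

7.46%

Market risk premium = 14.28% − 5.8% = 8.48%.
Cost of equity via CAPM: Re = 5.8% + 0.5 × 8.48% = 10.0400%.
Total capital V = 128 + 158 = 286.
Equity: weight = 128/286 = 0.4476; cost = 10.04%.
Debt: weight = 158/286 = 0.5524; after-tax cost = 8.2% × (1 − 34.6%) = 5.3628%.
WACC = 0.4476 × 10.0400% + 0.5524 × 5.3628% = 7.4561%.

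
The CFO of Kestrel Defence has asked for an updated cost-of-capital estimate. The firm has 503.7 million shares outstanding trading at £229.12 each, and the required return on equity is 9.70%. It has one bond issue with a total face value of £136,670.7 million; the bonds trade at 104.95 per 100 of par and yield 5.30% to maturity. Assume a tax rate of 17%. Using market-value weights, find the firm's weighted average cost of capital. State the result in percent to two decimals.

Market value of equity E = 229.12 × 503.7m = 115407.744m. Market value of debt D = 136670.7m × 104.95/100 = 143435.89965m.
Total capital V = 115407.744 + 143435.89965 = 258843.64365.
Equity: weight = 115407.744/258843.64365 = 0.4459; cost = 9.7%.
Bonds outstanding: weight = 143435.89965/258843.64365 = 0.5541; after-tax cost = 5.3% × (1 − 17%) = 4.3990%.
WACC = 0.4459 × 9.7000% + 0.5541 × 4.3990% = 6.7625%.

6.76%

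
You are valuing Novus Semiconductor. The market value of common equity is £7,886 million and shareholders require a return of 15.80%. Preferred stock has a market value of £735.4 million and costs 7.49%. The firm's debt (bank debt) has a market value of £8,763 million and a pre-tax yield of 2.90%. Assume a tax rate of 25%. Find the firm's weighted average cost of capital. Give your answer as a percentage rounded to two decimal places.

Total capital V = 7886 + 735.4 + 8763 = 17384.4.
Equity: weight = 7886/17384.4 = 0.4536; cost = 15.8%.
Preferred: weight = 735.4/17384.4 = 0.0423; cost = 7.49%.
Bank debt: weight = 8763/17384.4 = 0.5041; after-tax cost = 2.9% × (1 − 25%) = 2.1750%.
WACC = 0.4536 × 15.8000% + 0.0423 × 7.4900% + 0.5041 × 2.1750% = 8.5805%.

8.58%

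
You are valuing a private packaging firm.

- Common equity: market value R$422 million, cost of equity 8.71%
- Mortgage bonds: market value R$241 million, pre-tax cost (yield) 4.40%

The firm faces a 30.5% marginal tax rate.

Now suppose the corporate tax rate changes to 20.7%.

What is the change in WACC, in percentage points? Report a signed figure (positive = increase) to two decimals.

+0.16 pp

Current WACC:
Total capital V = 422 + 241 = 663.
Equity: weight = 422/663 = 0.6365; cost = 8.71%.
Mortgage bonds: weight = 241/663 = 0.3635; after-tax cost = 4.4% × (1 − 30.5%) = 3.0580%.
WACC = 0.6365 × 8.7100% + 0.3635 × 3.0580% = 6.6555%.
After the change:
Total capital V = 422 + 241 = 663.
Equity: weight = 422/663 = 0.6365; cost = 8.71%.
Mortgage bonds: weight = 241/663 = 0.3635; after-tax cost = 4.4% × (1 − 20.7%) = 3.4892%.
WACC = 0.6365 × 8.7100% + 0.3635 × 3.4892% = 6.8122%.
Change in WACC = 6.8122% − 6.6555% = 0.1567 pp.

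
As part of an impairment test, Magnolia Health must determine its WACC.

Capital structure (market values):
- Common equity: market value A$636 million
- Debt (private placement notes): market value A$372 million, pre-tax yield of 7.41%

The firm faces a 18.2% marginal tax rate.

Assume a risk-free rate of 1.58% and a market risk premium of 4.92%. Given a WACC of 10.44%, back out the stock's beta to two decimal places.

Total capital V = 636 + 372 = 1008.
Equity weight = 636/1008 = 0.6310.
Private placement notes weight = 372/1008 = 0.3690.
Debt contribution = 0.3690 × 7.41% × (1 − 18.2%) = 2.2369%.
Required equity contribution = 10.44% − 2.2369% = 8.2031%  ⇒  Re = 13.0011%.
CAPM: 13.0011% = 1.58% + β × 4.92%  ⇒  β = 2.3214.

2.32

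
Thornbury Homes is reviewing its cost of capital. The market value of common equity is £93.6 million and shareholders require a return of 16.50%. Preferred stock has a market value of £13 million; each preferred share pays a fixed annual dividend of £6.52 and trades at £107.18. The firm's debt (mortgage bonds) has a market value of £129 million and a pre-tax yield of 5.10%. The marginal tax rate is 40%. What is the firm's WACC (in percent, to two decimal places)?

8.57%

Cost of preferred: Rp = 6.52 / 107.18 = 6.0832%.
Total capital V = 93.6 + 13 + 129 = 235.6.
Equity: weight = 93.6/235.6 = 0.3973; cost = 16.5%.
Preferred: weight = 13/235.6 = 0.0552; cost = 6.0832%.
Mortgage bonds: weight = 129/235.6 = 0.5475; after-tax cost = 5.1% × (1 − 40%) = 3.0600%.
WACC = 0.3973 × 16.5000% + 0.0552 × 6.0832% + 0.5475 × 3.0600% = 8.5663%.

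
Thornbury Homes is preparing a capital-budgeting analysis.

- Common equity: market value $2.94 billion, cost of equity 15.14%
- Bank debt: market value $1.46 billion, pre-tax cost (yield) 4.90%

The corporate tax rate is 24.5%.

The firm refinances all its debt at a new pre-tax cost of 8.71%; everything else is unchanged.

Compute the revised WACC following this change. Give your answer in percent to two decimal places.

After the change:
Total capital V = 2.94 + 1.46 = 4.4.
Equity: weight = 2.94/4.4 = 0.6682; cost = 15.14%.
Bank debt: weight = 1.46/4.4 = 0.3318; after-tax cost = 8.71% × (1 − 24.5%) = 6.5761%.
WACC = 0.6682 × 15.1400% + 0.3318 × 6.5761% = 12.2983%.

12.30%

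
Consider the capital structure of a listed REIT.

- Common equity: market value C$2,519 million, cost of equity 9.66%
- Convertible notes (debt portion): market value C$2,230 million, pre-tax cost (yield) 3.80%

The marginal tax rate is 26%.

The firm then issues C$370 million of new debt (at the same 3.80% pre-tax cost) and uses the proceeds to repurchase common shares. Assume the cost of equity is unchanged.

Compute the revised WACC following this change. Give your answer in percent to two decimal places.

After the change:
Total capital V = 2149 + 2600 = 4749.
Equity: weight = 2149/4749 = 0.4525; cost = 9.66%.
Convertible notes (debt portion): weight = 2600/4749 = 0.5475; after-tax cost = 3.8% × (1 − 26%) = 2.8120%.
WACC = 0.4525 × 9.6600% + 0.5475 × 2.8120% = 5.9108%.

5.91%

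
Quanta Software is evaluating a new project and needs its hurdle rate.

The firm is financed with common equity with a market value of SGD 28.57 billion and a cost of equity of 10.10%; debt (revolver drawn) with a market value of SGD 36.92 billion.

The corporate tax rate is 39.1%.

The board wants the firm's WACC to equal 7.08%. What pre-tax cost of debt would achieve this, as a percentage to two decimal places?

7.79%

Total capital V = 28.57 + 36.92 = 65.49.
Equity weight = 28.57/65.49 = 0.4362.
Revolver drawn weight = 36.92/65.49 = 0.5638.
Equity contribution = 0.4362 × 10.1% = 4.4061%.
Remaining for debt = 7.08% − 4.4061% = 2.6739%.
Rd × (1 − 39.1%) × 0.5638 = 2.6739%  ⇒  Rd = 7.7882%.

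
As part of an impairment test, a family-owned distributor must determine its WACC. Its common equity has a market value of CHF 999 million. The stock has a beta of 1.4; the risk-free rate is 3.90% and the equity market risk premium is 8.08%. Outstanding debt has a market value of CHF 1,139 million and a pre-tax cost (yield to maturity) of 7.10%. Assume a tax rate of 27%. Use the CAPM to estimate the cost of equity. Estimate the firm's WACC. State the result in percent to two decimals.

9.87%

Cost of equity via CAPM: Re = 3.9% + 1.4 × 8.08% = 15.2120%.
Total capital V = 999 + 1139 = 2138.
Equity: weight = 999/2138 = 0.4673; cost = 15.212%.
Debt: weight = 1139/2138 = 0.5327; after-tax cost = 7.1% × (1 − 27%) = 5.1830%.
WACC = 0.4673 × 15.2120% + 0.5327 × 5.1830% = 9.8691%.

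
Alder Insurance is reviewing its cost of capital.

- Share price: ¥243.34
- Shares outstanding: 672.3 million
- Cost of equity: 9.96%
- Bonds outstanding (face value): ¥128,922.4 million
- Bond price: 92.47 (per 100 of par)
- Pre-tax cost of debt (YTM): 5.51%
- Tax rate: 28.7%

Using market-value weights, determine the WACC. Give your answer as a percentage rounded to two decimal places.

7.42%

Market value of equity E = 243.34 × 672.3m = 163597.482m. Market value of debt D = 128922.4m × 92.47/100 = 119214.54328m.
Total capital V = 163597.482 + 119214.54328 = 282812.02528.
Equity: weight = 163597.482/282812.02528 = 0.5785; cost = 9.96%.
Bonds outstanding: weight = 119214.54328/282812.02528 = 0.4215; after-tax cost = 5.51% × (1 − 28.7%) = 3.9286%.
WACC = 0.5785 × 9.9600% + 0.4215 × 3.9286% = 7.4176%.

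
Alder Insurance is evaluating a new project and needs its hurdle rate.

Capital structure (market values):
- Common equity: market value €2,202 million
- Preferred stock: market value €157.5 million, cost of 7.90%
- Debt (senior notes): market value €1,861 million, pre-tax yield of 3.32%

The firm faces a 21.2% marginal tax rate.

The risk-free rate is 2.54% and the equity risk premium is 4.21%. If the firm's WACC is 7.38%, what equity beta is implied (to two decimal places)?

Total capital V = 2202 + 157.5 + 1861 = 4220.5.
Equity weight = 2202/4220.5 = 0.5217.
Preferred weight = 157.5/4220.5 = 0.0373.
Senior notes weight = 1861/4220.5 = 0.4409.
Debt contribution = 0.4409 × 3.32% × (1 − 21.2%) = 1.1536%.
Preferred contribution = 0.0373 × 7.9% = 0.2948%.
Required equity contribution = 7.38% − 1.4484% = 5.9316%  ⇒  Re = 11.3689%.
CAPM: 11.3689% = 2.54% + β × 4.21%  ⇒  β = 2.0971.

2.10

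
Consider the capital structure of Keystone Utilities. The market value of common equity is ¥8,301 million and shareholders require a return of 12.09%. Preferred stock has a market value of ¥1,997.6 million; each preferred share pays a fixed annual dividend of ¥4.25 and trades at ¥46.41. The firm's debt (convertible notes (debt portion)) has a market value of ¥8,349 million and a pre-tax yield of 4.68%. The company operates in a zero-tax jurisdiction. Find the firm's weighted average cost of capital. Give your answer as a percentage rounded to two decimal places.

8.46%

Cost of preferred: Rp = 4.25 / 46.41 = 9.1575%.
Total capital V = 8301 + 1997.6 + 8349 = 18647.6.
Equity: weight = 8301/18647.6 = 0.4452; cost = 12.09%.
Preferred: weight = 1997.6/18647.6 = 0.1071; cost = 9.1575%.
Convertible notes (debt portion): weight = 8349/18647.6 = 0.4477; after-tax cost = 4.68% × (1 − 0%) = 4.6800%.
WACC = 0.4452 × 12.0900% + 0.1071 × 9.1575% + 0.4477 × 4.6800% = 8.4582%.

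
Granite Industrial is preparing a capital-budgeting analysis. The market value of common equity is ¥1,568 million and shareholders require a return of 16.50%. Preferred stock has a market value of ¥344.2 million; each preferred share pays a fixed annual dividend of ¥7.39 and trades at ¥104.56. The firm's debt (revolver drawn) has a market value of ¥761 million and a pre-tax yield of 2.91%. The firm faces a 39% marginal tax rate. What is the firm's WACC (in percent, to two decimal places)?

Cost of preferred: Rp = 7.39 / 104.56 = 7.0677%.
Total capital V = 1568 + 344.2 + 761 = 2673.2.
Equity: weight = 1568/2673.2 = 0.5866; cost = 16.5%.
Preferred: weight = 344.2/2673.2 = 0.1288; cost = 7.0677%.
Revolver drawn: weight = 761/2673.2 = 0.2847; after-tax cost = 2.91% × (1 − 39%) = 1.7751%.
WACC = 0.5866 × 16.5000% + 0.1288 × 7.0677% + 0.2847 × 1.7751% = 11.0937%.

11.09%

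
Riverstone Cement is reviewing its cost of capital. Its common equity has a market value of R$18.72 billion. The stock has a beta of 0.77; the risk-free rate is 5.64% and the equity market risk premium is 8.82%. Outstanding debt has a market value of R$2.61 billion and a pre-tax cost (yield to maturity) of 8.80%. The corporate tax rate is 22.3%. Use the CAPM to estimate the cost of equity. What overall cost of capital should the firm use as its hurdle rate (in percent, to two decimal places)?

11.75%

Cost of equity via CAPM: Re = 5.64% + 0.77 × 8.82% = 12.4314%.
Total capital V = 18.72 + 2.61 = 21.33.
Equity: weight = 18.72/21.33 = 0.8776; cost = 12.4314%.
Debt: weight = 2.61/21.33 = 0.1224; after-tax cost = 8.8% × (1 − 22.3%) = 6.8376%.
WACC = 0.8776 × 12.4314% + 0.1224 × 6.8376% = 11.7469%.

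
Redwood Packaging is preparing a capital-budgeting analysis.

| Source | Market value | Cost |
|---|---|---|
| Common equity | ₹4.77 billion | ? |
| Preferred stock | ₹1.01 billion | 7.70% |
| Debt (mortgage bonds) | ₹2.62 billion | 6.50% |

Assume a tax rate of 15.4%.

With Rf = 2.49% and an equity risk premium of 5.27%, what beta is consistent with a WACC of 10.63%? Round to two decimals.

2.20

Total capital V = 4.77 + 1.01 + 2.62 = 8.4.
Equity weight = 4.77/8.4 = 0.5679.
Preferred weight = 1.01/8.4 = 0.1202.
Mortgage bonds weight = 2.62/8.4 = 0.3119.
Debt contribution = 0.3119 × 6.5% × (1 − 15.4%) = 1.7152%.
Preferred contribution = 0.1202 × 7.7% = 0.9258%.
Required equity contribution = 10.63% − 2.6410% = 7.9890%  ⇒  Re = 14.0687%.
CAPM: 14.0687% = 2.49% + β × 5.27%  ⇒  β = 2.1971.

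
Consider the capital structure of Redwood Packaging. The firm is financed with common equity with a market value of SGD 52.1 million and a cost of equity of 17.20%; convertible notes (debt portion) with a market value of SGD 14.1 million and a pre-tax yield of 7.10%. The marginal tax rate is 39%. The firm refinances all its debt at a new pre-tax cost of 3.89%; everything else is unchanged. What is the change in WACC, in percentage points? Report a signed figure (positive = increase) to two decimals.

Current WACC:
Total capital V = 52.1 + 14.1 = 66.2.
Equity: weight = 52.1/66.2 = 0.7870; cost = 17.2%.
Convertible notes (debt portion): weight = 14.1/66.2 = 0.2130; after-tax cost = 7.1% × (1 − 39%) = 4.3310%.
WACC = 0.7870 × 17.2000% + 0.2130 × 4.3310% = 14.4590%.
After the change:
Total capital V = 52.1 + 14.1 = 66.2.
Equity: weight = 52.1/66.2 = 0.7870; cost = 17.2%.
Convertible notes (debt portion): weight = 14.1/66.2 = 0.2130; after-tax cost = 3.89% × (1 − 39%) = 2.3729%.
WACC = 0.7870 × 17.2000% + 0.2130 × 2.3729% = 14.0420%.
Change in WACC = 14.0420% − 14.4590% = -0.4171 pp.

-0.42 pp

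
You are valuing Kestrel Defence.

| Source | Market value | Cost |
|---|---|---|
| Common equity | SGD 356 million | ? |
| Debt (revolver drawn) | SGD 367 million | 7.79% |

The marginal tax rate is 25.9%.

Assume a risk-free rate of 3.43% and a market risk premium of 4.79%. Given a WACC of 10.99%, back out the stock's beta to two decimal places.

Total capital V = 356 + 367 = 723.
Equity weight = 356/723 = 0.4924.
Revolver drawn weight = 367/723 = 0.5076.
Debt contribution = 0.5076 × 7.79% × (1 − 25.9%) = 2.9301%.
Required equity contribution = 10.99% − 2.9301% = 8.0599%  ⇒  Re = 16.3688%.
CAPM: 16.3688% = 3.43% + β × 4.79%  ⇒  β = 2.7012.

2.70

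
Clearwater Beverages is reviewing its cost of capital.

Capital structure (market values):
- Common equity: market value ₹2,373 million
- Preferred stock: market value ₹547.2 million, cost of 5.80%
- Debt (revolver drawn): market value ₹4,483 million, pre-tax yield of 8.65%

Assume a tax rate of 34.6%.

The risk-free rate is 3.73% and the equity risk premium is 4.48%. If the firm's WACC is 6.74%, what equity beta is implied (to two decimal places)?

1.18

Total capital V = 2373 + 547.2 + 4483 = 7403.2.
Equity weight = 2373/7403.2 = 0.3205.
Preferred weight = 547.2/7403.2 = 0.0739.
Revolver drawn weight = 4483/7403.2 = 0.6055.
Debt contribution = 0.6055 × 8.65% × (1 − 34.6%) = 3.4257%.
Preferred contribution = 0.0739 × 5.8% = 0.4287%.
Required equity contribution = 6.74% − 3.8544% = 2.8856%  ⇒  Re = 9.0025%.
CAPM: 9.0025% = 3.73% + β × 4.48%  ⇒  β = 1.1769.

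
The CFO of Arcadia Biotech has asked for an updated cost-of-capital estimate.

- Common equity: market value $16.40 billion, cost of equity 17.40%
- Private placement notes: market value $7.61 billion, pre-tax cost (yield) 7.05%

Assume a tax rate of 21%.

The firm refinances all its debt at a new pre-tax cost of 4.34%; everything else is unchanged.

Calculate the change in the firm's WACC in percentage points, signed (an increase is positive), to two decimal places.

-0.68 pp

Current WACC:
Total capital V = 16.4 + 7.61 = 24.01.
Equity: weight = 16.4/24.01 = 0.6830; cost = 17.4%.
Private placement notes: weight = 7.61/24.01 = 0.3170; after-tax cost = 7.05% × (1 − 21%) = 5.5695%.
WACC = 0.6830 × 17.4000% + 0.3170 × 5.5695% = 13.6503%.
After the change:
Total capital V = 16.4 + 7.61 = 24.01.
Equity: weight = 16.4/24.01 = 0.6830; cost = 17.4%.
Private placement notes: weight = 7.61/24.01 = 0.3170; after-tax cost = 4.34% × (1 − 21%) = 3.4286%.
WACC = 0.6830 × 17.4000% + 0.3170 × 3.4286% = 12.9717%.
Change in WACC = 12.9717% − 13.6503% = -0.6786 pp.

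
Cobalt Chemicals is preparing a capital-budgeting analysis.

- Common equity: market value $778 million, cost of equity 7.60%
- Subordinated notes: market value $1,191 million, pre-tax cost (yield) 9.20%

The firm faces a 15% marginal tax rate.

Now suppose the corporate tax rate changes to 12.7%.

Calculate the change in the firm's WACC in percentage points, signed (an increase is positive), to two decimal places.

+0.13 pp

Current WACC:
Total capital V = 778 + 1191 = 1969.
Equity: weight = 778/1969 = 0.3951; cost = 7.6%.
Subordinated notes: weight = 1191/1969 = 0.6049; after-tax cost = 9.2% × (1 − 15%) = 7.8200%.
WACC = 0.3951 × 7.6000% + 0.6049 × 7.8200% = 7.7331%.
After the change:
Total capital V = 778 + 1191 = 1969.
Equity: weight = 778/1969 = 0.3951; cost = 7.6%.
Subordinated notes: weight = 1191/1969 = 0.6049; after-tax cost = 9.2% × (1 − 12.7%) = 8.0316%.
WACC = 0.3951 × 7.6000% + 0.6049 × 8.0316% = 7.8611%.
Change in WACC = 7.8611% − 7.7331% = 0.1280 pp.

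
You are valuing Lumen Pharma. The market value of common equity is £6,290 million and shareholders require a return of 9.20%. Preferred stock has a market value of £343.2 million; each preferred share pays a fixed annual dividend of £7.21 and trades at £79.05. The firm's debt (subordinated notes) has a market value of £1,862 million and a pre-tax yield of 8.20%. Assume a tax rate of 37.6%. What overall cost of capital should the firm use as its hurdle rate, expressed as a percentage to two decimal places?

Cost of preferred: Rp = 7.21 / 79.05 = 9.1208%.
Total capital V = 6290 + 343.2 + 1862 = 8495.2.
Equity: weight = 6290/8495.2 = 0.7404; cost = 9.2%.
Preferred: weight = 343.2/8495.2 = 0.0404; cost = 9.1208%.
Subordinated notes: weight = 1862/8495.2 = 0.2192; after-tax cost = 8.2% × (1 − 37.6%) = 5.1168%.
WACC = 0.7404 × 9.2000% + 0.0404 × 9.1208% + 0.2192 × 5.1168% = 8.3018%.

8.30%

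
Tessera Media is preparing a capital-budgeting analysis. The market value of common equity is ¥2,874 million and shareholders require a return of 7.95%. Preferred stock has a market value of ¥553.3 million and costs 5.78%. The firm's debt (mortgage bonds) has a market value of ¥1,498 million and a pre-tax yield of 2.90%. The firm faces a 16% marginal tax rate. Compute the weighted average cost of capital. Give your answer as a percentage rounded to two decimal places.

6.03%

Total capital V = 2874 + 553.3 + 1498 = 4925.3.
Equity: weight = 2874/4925.3 = 0.5835; cost = 7.95%.
Preferred: weight = 553.3/4925.3 = 0.1123; cost = 5.78%.
Mortgage bonds: weight = 1498/4925.3 = 0.3041; after-tax cost = 2.9% × (1 − 16%) = 2.4360%.
WACC = 0.5835 × 7.9500% + 0.1123 × 5.7800% + 0.3041 × 2.4360% = 6.0292%.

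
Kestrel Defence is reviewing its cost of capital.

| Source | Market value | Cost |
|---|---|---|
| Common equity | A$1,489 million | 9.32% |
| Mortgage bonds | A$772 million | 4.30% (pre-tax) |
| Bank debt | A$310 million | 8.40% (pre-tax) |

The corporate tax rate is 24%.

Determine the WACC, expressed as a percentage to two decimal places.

7.15%

Total capital V = 1489 + 772 + 310 = 2571.
Equity: weight = 1489/2571 = 0.5792; cost = 9.32%.
Mortgage bonds: weight = 772/2571 = 0.3003; after-tax cost = 4.3% × (1 − 24%) = 3.2680%.
Bank debt: weight = 310/2571 = 0.1206; after-tax cost = 8.4% × (1 − 24%) = 6.3840%.
WACC = 0.5792 × 9.3200% + 0.3003 × 3.2680% + 0.1206 × 6.3840% = 7.1487%.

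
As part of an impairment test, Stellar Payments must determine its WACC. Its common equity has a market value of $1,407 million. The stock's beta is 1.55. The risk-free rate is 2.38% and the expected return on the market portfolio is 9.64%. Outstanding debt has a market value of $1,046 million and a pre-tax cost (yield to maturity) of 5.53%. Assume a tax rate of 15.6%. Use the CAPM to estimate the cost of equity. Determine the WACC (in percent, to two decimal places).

Market risk premium = 9.64% − 2.38% = 7.26%.
Cost of equity via CAPM: Re = 2.38% + 1.55 × 7.26% = 13.6330%.
Total capital V = 1407 + 1046 = 2453.
Equity: weight = 1407/2453 = 0.5736; cost = 13.633%.
Debt: weight = 1046/2453 = 0.4264; after-tax cost = 5.53% × (1 − 15.6%) = 4.6673%.
WACC = 0.5736 × 13.6330% + 0.4264 × 4.6673% = 9.8099%.

9.81%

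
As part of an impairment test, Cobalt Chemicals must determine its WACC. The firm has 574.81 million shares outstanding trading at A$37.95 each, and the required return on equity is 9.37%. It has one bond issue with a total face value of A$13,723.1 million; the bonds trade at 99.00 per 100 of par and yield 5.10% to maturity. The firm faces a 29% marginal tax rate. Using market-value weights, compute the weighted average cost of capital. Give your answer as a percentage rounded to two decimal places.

Market value of equity E = 37.95 × 574.81m = 21814.0395m. Market value of debt D = 13723.1m × 99.0/100 = 13585.869m.
Total capital V = 21814.0395 + 13585.869 = 35399.9085.
Equity: weight = 21814.0395/35399.9085 = 0.6162; cost = 9.37%.
Bonds outstanding: weight = 13585.869/35399.9085 = 0.3838; after-tax cost = 5.1% × (1 − 29%) = 3.6210%.
WACC = 0.6162 × 9.3700% + 0.3838 × 3.6210% = 7.1636%.

7.16%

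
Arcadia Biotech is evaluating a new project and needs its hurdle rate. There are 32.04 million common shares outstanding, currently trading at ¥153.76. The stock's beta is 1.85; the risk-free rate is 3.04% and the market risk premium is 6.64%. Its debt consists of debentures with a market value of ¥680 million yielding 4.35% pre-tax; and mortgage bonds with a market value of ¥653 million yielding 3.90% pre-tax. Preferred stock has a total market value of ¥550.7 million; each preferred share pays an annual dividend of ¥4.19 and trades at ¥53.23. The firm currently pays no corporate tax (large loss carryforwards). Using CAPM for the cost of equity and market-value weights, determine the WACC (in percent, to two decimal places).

12.53%

Cost of equity via CAPM: Re = 3.04% + 1.85 × 6.64% = 15.3240%.
Cost of preferred: Rp = 4.19 / 53.23 = 7.8715%.
Market value of equity E = 153.76 × 32.04m = 4926.4704m.
Total capital V = 4926.4704 + 550.7 + 680 + 653 = 6810.1704.
Equity: weight = 4926.4704/6810.1704 = 0.7234; cost = 15.324%.
Preferred: weight = 550.7/6810.1704 = 0.0809; cost = 7.8715%.
Debentures: weight = 680/6810.1704 = 0.0999; after-tax cost = 4.35% × (1 − 0%) = 4.3500%.
Mortgage bonds: weight = 653/6810.1704 = 0.0959; after-tax cost = 3.9% × (1 − 0%) = 3.9000%.
WACC = 0.7234 × 15.3240% + 0.0809 × 7.8715% + 0.0999 × 4.3500% + 0.0959 × 3.9000% = 12.5302%.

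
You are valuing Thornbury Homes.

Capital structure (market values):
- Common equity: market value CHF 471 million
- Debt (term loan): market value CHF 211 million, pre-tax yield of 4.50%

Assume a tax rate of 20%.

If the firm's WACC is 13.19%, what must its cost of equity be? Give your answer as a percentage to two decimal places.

Total capital V = 471 + 211 = 682.
Equity weight = 471/682 = 0.6906.
Term loan weight = 211/682 = 0.3094.
Debt contribution = 0.3094 × 4.5% × (1 − 20%) = 1.1138%.
Required equity contribution = 13.19% − 1.1138% = 12.0762%.
Re = 12.0762% / 0.6906 = 17.4862%.

17.49%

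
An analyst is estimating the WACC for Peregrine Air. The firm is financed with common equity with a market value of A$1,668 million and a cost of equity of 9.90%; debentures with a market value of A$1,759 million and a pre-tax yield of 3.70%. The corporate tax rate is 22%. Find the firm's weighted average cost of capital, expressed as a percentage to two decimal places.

6.30%

Total capital V = 1668 + 1759 = 3427.
Equity: weight = 1668/3427 = 0.4867; cost = 9.9%.
Debentures: weight = 1759/3427 = 0.5133; after-tax cost = 3.7% × (1 − 22%) = 2.8860%.
WACC = 0.4867 × 9.9000% + 0.5133 × 2.8860% = 6.2999%.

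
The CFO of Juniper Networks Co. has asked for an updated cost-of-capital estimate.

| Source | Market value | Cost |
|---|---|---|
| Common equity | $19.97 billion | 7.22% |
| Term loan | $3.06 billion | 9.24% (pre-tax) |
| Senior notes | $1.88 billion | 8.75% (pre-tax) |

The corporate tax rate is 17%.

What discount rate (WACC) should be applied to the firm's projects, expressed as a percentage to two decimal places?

Total capital V = 19.97 + 3.06 + 1.88 = 24.91.
Equity: weight = 19.97/24.91 = 0.8017; cost = 7.22%.
Term loan: weight = 3.06/24.91 = 0.1228; after-tax cost = 9.24% × (1 − 17%) = 7.6692%.
Senior notes: weight = 1.88/24.91 = 0.0755; after-tax cost = 8.75% × (1 − 17%) = 7.2625%.
WACC = 0.8017 × 7.2200% + 0.1228 × 7.6692% + 0.0755 × 7.2625% = 7.2784%.

7.28%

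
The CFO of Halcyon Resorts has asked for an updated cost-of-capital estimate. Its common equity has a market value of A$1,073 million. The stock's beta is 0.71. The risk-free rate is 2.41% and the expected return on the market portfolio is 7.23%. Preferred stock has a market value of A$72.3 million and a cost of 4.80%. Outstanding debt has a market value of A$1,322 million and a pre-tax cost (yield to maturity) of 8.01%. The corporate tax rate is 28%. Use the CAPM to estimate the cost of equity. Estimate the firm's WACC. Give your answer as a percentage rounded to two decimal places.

Market risk premium = 7.23% − 2.41% = 4.82%.
Cost of equity via CAPM: Re = 2.41% + 0.71 × 4.82% = 5.8322%.
Total capital V = 1073 + 72.3 + 1322 = 2467.3.
Equity: weight = 1073/2467.3 = 0.4349; cost = 5.8322%.
Preferred: weight = 72.3/2467.3 = 0.0293; cost = 4.8%.
Debt: weight = 1322/2467.3 = 0.5358; after-tax cost = 8.01% × (1 − 28%) = 5.7672%.
WACC = 0.4349 × 5.8322% + 0.0293 × 4.8000% + 0.5358 × 5.7672% = 5.7671%.

5.77%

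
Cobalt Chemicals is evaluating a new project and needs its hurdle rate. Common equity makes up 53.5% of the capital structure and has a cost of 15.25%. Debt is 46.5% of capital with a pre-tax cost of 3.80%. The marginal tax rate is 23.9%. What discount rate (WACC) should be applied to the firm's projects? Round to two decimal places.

9.50%

After-tax cost of debt = 3.8% × (1 − 23.9%) = 2.8918%.
WACC = 0.535 × 15.2500% + 0.465 × 2.8918% = 9.5034%.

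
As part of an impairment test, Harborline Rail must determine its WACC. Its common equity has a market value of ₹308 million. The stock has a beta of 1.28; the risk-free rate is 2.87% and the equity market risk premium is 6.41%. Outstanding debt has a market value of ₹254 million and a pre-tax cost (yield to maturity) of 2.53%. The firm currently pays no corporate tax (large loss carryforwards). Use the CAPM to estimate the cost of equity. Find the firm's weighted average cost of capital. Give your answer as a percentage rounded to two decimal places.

7.21%

Cost of equity via CAPM: Re = 2.87% + 1.28 × 6.41% = 11.0748%.
Total capital V = 308 + 254 = 562.
Equity: weight = 308/562 = 0.5480; cost = 11.0748%.
Debt: weight = 254/562 = 0.4520; after-tax cost = 2.53% × (1 − 0%) = 2.5300%.
WACC = 0.5480 × 11.0748% + 0.4520 × 2.5300% = 7.2129%.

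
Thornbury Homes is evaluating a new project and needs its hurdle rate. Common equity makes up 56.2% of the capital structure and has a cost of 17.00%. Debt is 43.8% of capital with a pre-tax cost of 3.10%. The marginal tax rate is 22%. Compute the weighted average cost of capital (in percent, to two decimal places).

After-tax cost of debt = 3.1% × (1 − 22%) = 2.4180%.
WACC = 0.562 × 17.0000% + 0.438 × 2.4180% = 10.6131%.

10.61%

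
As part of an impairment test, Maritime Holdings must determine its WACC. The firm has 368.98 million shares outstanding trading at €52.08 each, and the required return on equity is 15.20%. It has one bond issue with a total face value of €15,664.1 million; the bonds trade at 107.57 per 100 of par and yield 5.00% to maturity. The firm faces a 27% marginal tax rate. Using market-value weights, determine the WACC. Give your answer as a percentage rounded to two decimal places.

Market value of equity E = 52.08 × 368.98m = 19216.4784m. Market value of debt D = 15664.1m × 107.57/100 = 16849.87237m.
Total capital V = 19216.4784 + 16849.87237 = 36066.35077.
Equity: weight = 19216.4784/36066.35077 = 0.5328; cost = 15.2%.
Bonds outstanding: weight = 16849.87237/36066.35077 = 0.4672; after-tax cost = 5% × (1 − 27%) = 3.6500%.
WACC = 0.5328 × 15.2000% + 0.4672 × 3.6500% = 9.8039%.

9.80%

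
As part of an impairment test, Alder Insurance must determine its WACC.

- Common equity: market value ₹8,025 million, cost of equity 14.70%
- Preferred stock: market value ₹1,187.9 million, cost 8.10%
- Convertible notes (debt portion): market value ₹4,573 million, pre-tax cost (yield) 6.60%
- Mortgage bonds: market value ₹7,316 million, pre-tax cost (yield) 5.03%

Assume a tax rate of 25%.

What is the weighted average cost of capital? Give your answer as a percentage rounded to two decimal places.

Total capital V = 8025 + 1187.9 + 4573 + 7316 = 21101.9.
Equity: weight = 8025/21101.9 = 0.3803; cost = 14.7%.
Preferred: weight = 1187.9/21101.9 = 0.0563; cost = 8.1%.
Convertible notes (debt portion): weight = 4573/21101.9 = 0.2167; after-tax cost = 6.6% × (1 − 25%) = 4.9500%.
Mortgage bonds: weight = 7316/21101.9 = 0.3467; after-tax cost = 5.03% × (1 − 25%) = 3.7725%.
WACC = 0.3803 × 14.7000% + 0.0563 × 8.1000% + 0.2167 × 4.9500% + 0.3467 × 3.7725% = 8.4270%.

8.43%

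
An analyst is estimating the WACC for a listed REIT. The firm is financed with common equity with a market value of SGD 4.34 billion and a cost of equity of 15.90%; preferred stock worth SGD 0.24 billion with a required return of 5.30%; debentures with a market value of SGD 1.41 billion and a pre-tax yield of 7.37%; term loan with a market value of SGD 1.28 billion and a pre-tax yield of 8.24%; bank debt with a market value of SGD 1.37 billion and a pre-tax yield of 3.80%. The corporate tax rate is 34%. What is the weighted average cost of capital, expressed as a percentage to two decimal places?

10.13%

Total capital V = 4.34 + 0.24 + 1.41 + 1.28 + 1.37 = 8.64.
Equity: weight = 4.34/8.64 = 0.5023; cost = 15.9%.
Preferred: weight = 0.24/8.64 = 0.0278; cost = 5.3%.
Debentures: weight = 1.41/8.64 = 0.1632; after-tax cost = 7.37% × (1 − 34%) = 4.8642%.
Term loan: weight = 1.28/8.64 = 0.1481; after-tax cost = 8.24% × (1 − 34%) = 5.4384%.
Bank debt: weight = 1.37/8.64 = 0.1586; after-tax cost = 3.8% × (1 − 34%) = 2.5080%.
WACC = 0.5023 × 15.9000% + 0.0278 × 5.3000% + 0.1632 × 4.8642% + 0.1481 × 5.4384% + 0.1586 × 2.5080% = 10.1312%.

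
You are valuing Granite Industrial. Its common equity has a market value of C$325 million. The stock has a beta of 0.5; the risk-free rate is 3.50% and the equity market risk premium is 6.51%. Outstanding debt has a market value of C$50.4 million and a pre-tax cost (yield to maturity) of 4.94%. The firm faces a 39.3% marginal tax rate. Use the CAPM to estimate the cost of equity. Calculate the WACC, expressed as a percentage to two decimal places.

Cost of equity via CAPM: Re = 3.5% + 0.5 × 6.51% = 6.7550%.
Total capital V = 325 + 50.4 = 375.4.
Equity: weight = 325/375.4 = 0.8657; cost = 6.755%.
Debt: weight = 50.4/375.4 = 0.1343; after-tax cost = 4.94% × (1 − 39.3%) = 2.9986%.
WACC = 0.8657 × 6.7550% + 0.1343 × 2.9986% = 6.2507%.

6.25%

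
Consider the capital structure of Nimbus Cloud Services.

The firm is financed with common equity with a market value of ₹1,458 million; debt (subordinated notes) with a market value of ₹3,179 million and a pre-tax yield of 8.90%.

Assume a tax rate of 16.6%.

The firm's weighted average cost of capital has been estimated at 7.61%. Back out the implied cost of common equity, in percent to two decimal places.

Total capital V = 1458 + 3179 = 4637.
Equity weight = 1458/4637 = 0.3144.
Subordinated notes weight = 3179/4637 = 0.6856.
Debt contribution = 0.6856 × 8.9% × (1 − 16.6%) = 5.0887%.
Required equity contribution = 7.61% − 5.0887% = 2.5213%.
Re = 2.5213% / 0.3144 = 8.0186%.

8.02%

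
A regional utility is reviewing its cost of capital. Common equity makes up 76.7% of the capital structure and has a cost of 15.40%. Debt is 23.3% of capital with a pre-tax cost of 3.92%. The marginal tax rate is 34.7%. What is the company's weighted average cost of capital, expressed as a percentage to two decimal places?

12.41%

After-tax cost of debt = 3.92% × (1 − 34.7%) = 2.5598%.
WACC = 0.767 × 15.4000% + 0.233 × 2.5598% = 12.4082%.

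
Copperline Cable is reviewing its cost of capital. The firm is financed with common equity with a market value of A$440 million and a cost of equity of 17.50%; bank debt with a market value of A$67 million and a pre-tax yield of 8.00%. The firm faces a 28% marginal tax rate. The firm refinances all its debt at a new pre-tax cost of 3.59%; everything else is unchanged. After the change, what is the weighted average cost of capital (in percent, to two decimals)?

15.53%

After the change:
Total capital V = 440 + 67 = 507.
Equity: weight = 440/507 = 0.8679; cost = 17.5%.
Bank debt: weight = 67/507 = 0.1321; after-tax cost = 3.59% × (1 − 28%) = 2.5848%.
WACC = 0.8679 × 17.5000% + 0.1321 × 2.5848% = 15.5290%.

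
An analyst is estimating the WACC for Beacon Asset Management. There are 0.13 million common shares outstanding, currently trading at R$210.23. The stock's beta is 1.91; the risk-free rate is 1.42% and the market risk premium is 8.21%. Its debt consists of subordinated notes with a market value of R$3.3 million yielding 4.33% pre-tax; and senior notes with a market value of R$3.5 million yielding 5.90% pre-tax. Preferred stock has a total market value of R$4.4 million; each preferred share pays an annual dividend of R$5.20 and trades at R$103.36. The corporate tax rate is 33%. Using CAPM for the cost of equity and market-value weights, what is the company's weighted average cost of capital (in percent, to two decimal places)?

13.31%

Cost of equity via CAPM: Re = 1.42% + 1.91 × 8.21% = 17.1011%.
Cost of preferred: Rp = 5.2 / 103.36 = 5.0310%.
Market value of equity E = 210.23 × 0.13m = 27.3299m.
Total capital V = 27.3299 + 4.4 + 3.3 + 3.5 = 38.5299.
Equity: weight = 27.3299/38.5299 = 0.7093; cost = 17.1011%.
Preferred: weight = 4.4/38.5299 = 0.1142; cost = 5.031%.
Subordinated notes: weight = 3.3/38.5299 = 0.0856; after-tax cost = 4.33% × (1 − 33%) = 2.9011%.
Senior notes: weight = 3.5/38.5299 = 0.0908; after-tax cost = 5.9% × (1 − 33%) = 3.9530%.
WACC = 0.7093 × 17.1011% + 0.1142 × 5.0310% + 0.0856 × 2.9011% + 0.0908 × 3.9530% = 13.3122%.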